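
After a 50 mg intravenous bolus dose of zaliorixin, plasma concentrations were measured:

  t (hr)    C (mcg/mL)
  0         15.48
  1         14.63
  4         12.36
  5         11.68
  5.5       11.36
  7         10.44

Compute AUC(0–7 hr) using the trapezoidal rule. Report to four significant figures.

Trapezoidal AUC_0→7:
  [0→1]: (15.48+14.63)/2 × 1 = 15.055
  [1→4]: (14.63+12.36)/2 × 3 = 40.485
  [4→5]: (12.36+11.68)/2 × 1 = 12.02
  [5→5.5]: (11.68+11.36)/2 × 0.5 = 5.76
  [5.5→7]: (11.36+10.44)/2 × 1.5 = 16.35
  Sum = 89.67 mcg/mL·hr

AUC = 89.67 mcg/mL·hr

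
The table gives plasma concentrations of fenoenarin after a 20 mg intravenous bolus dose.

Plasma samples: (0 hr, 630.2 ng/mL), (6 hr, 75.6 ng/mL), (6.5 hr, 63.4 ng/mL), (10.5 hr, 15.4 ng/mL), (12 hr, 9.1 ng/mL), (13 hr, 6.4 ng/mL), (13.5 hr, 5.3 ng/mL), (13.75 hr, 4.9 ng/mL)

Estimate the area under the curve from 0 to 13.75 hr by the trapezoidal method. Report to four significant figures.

AUC = 2340 ng/mL·hr

Trapezoidal AUC_0→13.75:
  [0→6]: (630.2+75.6)/2 × 6 = 2117.4
  [6→6.5]: (75.6+63.4)/2 × 0.5 = 34.75
  [6.5→10.5]: (63.4+15.4)/2 × 4 = 157.6
  [10.5→12]: (15.4+9.1)/2 × 1.5 = 18.375
  [12→13]: (9.1+6.4)/2 × 1 = 7.75
  [13→13.5]: (6.4+5.3)/2 × 0.5 = 2.925
  [13.5→13.75]: (5.3+4.9)/2 × 0.25 = 1.275
  Sum = 2340.075 ng/mL·hr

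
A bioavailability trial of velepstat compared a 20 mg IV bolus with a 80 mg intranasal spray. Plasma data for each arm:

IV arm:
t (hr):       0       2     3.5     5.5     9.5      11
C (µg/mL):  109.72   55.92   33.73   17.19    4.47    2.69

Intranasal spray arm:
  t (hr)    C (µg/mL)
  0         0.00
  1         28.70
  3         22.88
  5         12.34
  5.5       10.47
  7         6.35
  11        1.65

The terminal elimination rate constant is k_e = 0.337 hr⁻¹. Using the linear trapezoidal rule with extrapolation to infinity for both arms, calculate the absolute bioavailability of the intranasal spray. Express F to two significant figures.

Trapezoidal AUC_0→11 (IV):
  [0→2]: (109.72+55.92)/2 × 2 = 165.64
  [2→3.5]: (55.92+33.73)/2 × 1.5 = 67.2375
  [3.5→5.5]: (33.73+17.19)/2 × 2 = 50.92
  [5.5→9.5]: (17.19+4.47)/2 × 4 = 43.32
  [9.5→11]: (4.47+2.69)/2 × 1.5 = 5.37
  Sum = 332.4875 µg/mL·hr
IV tail: 2.69/0.337 = 7.982; AUC_iv,0→∞ = 332.4875 + 7.982 = 340.4695 µg/mL·hr
Trapezoidal AUC_0→11 (intranasal spray):
  [0→1]: (0.00+28.70)/2 × 1 = 14.35
  [1→3]: (28.70+22.88)/2 × 2 = 51.58
  [3→5]: (22.88+12.34)/2 × 2 = 35.22
  [5→5.5]: (12.34+10.47)/2 × 0.5 = 5.7025
  [5.5→7]: (10.47+6.35)/2 × 1.5 = 12.615
  [7→11]: (6.35+1.65)/2 × 4 = 16.0
  Sum = 135.4675 µg/mL·hr
intranasal spray tail: 1.65/0.337 = 4.896; AUC_ev,0→∞ = 135.4675 + 4.896 = 140.3635 µg/mL·hr
F = (AUC_ev/D_ev)/(AUC_iv/D_iv) = (140.3635/80)/(340.4695/20) = 1.75454/17.023475 = 0.1031

F = 0.10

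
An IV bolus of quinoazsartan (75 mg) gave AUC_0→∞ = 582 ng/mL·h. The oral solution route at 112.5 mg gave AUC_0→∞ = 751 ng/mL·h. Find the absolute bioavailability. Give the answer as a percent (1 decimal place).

F = (AUC_ev / D_ev) / (AUC_iv / D_iv)
  = (751/112.5) / (582/75)
  = 6.67556 / 7.76 = 0.8603
  = 86.03%

F = 86.0%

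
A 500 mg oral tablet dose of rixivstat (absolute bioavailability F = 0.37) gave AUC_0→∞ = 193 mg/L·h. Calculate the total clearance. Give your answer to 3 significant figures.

CL = 0.959 L/h

CL = F × Dose / AUC_0→∞
   = 0.37 × 500 / 193 = 0.958549 L/h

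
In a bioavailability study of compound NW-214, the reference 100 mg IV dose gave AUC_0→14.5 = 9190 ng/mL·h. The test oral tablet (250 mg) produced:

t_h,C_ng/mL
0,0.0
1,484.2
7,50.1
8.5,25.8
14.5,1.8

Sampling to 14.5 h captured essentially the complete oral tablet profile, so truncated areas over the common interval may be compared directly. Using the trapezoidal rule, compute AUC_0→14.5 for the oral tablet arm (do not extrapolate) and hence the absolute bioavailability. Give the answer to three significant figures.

F = 0.0864

Trapezoidal AUC_0→14.5 (oral tablet):
  [0→1]: (0.0+484.2)/2 × 1 = 242.1
  [1→7]: (484.2+50.1)/2 × 6 = 1602.9
  [7→8.5]: (50.1+25.8)/2 × 1.5 = 56.925
  [8.5→14.5]: (25.8+1.8)/2 × 6 = 82.8
  Sum = 1984.725 ng/mL·h
F = (AUC_ev/D_ev)/(AUC_iv/D_iv) = (1984.725/250)/(9190/100) = 7.9389/91.9 = 0.0864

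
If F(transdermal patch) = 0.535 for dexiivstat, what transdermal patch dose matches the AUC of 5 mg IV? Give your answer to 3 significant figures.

For equal systemic exposure: F × D_ev = D_iv
D_ev = D_iv / F = 5 / 0.535 = 9.34579 mg

D_transdermal = 9.35 mg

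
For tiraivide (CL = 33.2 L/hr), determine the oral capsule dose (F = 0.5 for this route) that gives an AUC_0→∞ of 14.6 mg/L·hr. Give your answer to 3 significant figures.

Dose = CL × AUC_0→∞ / F
     = 33.2 × 14.6 / 0.5 = 969.44 mg

Dose = 969 mg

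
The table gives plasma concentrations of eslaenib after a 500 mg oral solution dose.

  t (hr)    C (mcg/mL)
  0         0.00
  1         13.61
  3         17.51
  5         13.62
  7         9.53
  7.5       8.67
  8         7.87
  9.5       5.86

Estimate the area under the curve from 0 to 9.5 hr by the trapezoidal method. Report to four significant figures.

AUC = 111.2 mcg/mL·hr

Trapezoidal AUC_0→9.5:
  [0→1]: (0.00+13.61)/2 × 1 = 6.805
  [1→3]: (13.61+17.51)/2 × 2 = 31.12
  [3→5]: (17.51+13.62)/2 × 2 = 31.13
  [5→7]: (13.62+9.53)/2 × 2 = 23.15
  [7→7.5]: (9.53+8.67)/2 × 0.5 = 4.55
  [7.5→8]: (8.67+7.87)/2 × 0.5 = 4.135
  [8→9.5]: (7.87+5.86)/2 × 1.5 = 10.2975
  Sum = 111.1875 mcg/mL·hr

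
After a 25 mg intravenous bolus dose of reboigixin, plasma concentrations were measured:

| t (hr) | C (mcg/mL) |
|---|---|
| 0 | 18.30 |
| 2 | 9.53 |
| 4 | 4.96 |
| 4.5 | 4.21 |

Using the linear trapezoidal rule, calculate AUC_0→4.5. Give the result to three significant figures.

AUC = 44.6 mcg/mL·hr

Trapezoidal AUC_0→4.5:
  [0→2]: (18.30+9.53)/2 × 2 = 27.83
  [2→4]: (9.53+4.96)/2 × 2 = 14.49
  [4→4.5]: (4.96+4.21)/2 × 0.5 = 2.2925
  Sum = 44.6125 mcg/mL·hr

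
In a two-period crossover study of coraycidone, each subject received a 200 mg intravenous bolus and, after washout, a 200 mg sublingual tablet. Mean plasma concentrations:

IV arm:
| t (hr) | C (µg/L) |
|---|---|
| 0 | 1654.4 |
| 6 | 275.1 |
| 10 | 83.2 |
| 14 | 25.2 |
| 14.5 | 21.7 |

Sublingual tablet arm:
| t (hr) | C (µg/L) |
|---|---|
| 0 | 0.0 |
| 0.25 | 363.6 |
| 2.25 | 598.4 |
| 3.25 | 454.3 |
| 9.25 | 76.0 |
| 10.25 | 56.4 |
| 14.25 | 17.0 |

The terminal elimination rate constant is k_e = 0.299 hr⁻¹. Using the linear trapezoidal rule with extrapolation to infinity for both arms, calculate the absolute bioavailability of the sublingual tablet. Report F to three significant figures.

Trapezoidal AUC_0→14.5 (IV):
  [0→6]: (1654.4+275.1)/2 × 6 = 5788.5
  [6→10]: (275.1+83.2)/2 × 4 = 716.6
  [10→14]: (83.2+25.2)/2 × 4 = 216.8
  [14→14.5]: (25.2+21.7)/2 × 0.5 = 11.725
  Sum = 6733.625 µg/L·hr
IV tail: 21.7/0.299 = 72.575; AUC_iv,0→∞ = 6733.625 + 72.575 = 6806.2 µg/L·hr
Trapezoidal AUC_0→14.25 (sublingual tablet):
  [0→0.25]: (0.0+363.6)/2 × 0.25 = 45.45
  [0.25→2.25]: (363.6+598.4)/2 × 2 = 962.0
  [2.25→3.25]: (598.4+454.3)/2 × 1 = 526.35
  [3.25→9.25]: (454.3+76.0)/2 × 6 = 1590.9
  [9.25→10.25]: (76.0+56.4)/2 × 1 = 66.2
  [10.25→14.25]: (56.4+17.0)/2 × 4 = 146.8
  Sum = 3337.7 µg/L·hr
sublingual tablet tail: 17.0/0.299 = 56.856; AUC_ev,0→∞ = 3337.7 + 56.856 = 3394.556 µg/L·hr
F = (AUC_ev/D_ev)/(AUC_iv/D_iv) = (3394.556/200)/(6806.2/200) = 16.97278/34.031 = 0.4987

F = 0.499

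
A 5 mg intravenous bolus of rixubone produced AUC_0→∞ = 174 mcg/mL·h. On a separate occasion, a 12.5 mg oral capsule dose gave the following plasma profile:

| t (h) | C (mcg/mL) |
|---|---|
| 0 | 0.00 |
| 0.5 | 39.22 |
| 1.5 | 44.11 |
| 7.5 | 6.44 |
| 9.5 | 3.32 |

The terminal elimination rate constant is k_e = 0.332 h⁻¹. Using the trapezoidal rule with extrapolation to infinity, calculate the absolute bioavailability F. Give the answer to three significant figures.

Trapezoidal AUC_0→9.5 (oral capsule):
  [0→0.5]: (0.00+39.22)/2 × 0.5 = 9.805
  [0.5→1.5]: (39.22+44.11)/2 × 1 = 41.665
  [1.5→7.5]: (44.11+6.44)/2 × 6 = 151.65
  [7.5→9.5]: (6.44+3.32)/2 × 2 = 9.76
  Sum = 212.88 mcg/mL·h
Tail: C_last/k_e = 3.32/0.332 = 10.000
AUC_0→∞ (oral capsule) = 212.88 + 10.000 = 222.88 mcg/mL·h
F = (AUC_ev/D_ev)/(AUC_iv/D_iv) = (222.88/12.5)/(174/5) = 17.8304/34.8 = 0.5124

F = 0.512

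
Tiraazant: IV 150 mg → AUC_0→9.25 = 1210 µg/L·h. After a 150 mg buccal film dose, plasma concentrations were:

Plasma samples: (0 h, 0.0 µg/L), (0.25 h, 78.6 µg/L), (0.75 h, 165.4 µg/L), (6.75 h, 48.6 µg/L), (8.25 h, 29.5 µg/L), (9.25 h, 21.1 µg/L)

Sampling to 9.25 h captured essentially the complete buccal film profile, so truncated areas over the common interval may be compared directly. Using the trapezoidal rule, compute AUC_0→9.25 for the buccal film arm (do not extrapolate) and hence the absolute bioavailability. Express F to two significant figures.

Trapezoidal AUC_0→9.25 (buccal film):
  [0→0.25]: (0.0+78.6)/2 × 0.25 = 9.825
  [0.25→0.75]: (78.6+165.4)/2 × 0.5 = 61.0
  [0.75→6.75]: (165.4+48.6)/2 × 6 = 642.0
  [6.75→8.25]: (48.6+29.5)/2 × 1.5 = 58.575
  [8.25→9.25]: (29.5+21.1)/2 × 1 = 25.3
  Sum = 796.7 µg/L·h
F = (AUC_ev/D_ev)/(AUC_iv/D_iv) = (796.7/150)/(1210/150) = 5.31133/8.06667 = 0.6584

F = 0.66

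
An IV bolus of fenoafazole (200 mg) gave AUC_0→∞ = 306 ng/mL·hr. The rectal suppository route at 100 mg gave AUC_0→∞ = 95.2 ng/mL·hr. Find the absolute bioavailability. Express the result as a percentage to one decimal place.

F = 62.2%

F = (AUC_ev / D_ev) / (AUC_iv / D_iv)
  = (95.2/100) / (306/200)
  = 0.952 / 1.53 = 0.6222
  = 62.22%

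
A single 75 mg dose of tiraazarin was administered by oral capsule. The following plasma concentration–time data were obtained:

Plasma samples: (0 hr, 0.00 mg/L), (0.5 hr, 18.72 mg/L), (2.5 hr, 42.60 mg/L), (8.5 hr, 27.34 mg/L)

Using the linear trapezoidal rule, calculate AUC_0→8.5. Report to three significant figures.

Trapezoidal AUC_0→8.5:
  [0→0.5]: (0.00+18.72)/2 × 0.5 = 4.68
  [0.5→2.5]: (18.72+42.60)/2 × 2 = 61.32
  [2.5→8.5]: (42.60+27.34)/2 × 6 = 209.82
  Sum = 275.82 mg/L·hr

AUC = 276 mg/L·hr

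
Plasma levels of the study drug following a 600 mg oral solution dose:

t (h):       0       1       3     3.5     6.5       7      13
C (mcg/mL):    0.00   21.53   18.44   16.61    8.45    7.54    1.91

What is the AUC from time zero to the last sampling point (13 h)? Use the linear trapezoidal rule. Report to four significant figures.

Trapezoidal AUC_0→13:
  [0→1]: (0.00+21.53)/2 × 1 = 10.765
  [1→3]: (21.53+18.44)/2 × 2 = 39.97
  [3→3.5]: (18.44+16.61)/2 × 0.5 = 8.7625
  [3.5→6.5]: (16.61+8.45)/2 × 3 = 37.59
  [6.5→7]: (8.45+7.54)/2 × 0.5 = 3.9975
  [7→13]: (7.54+1.91)/2 × 6 = 28.35
  Sum = 129.435 mcg/mL·h

AUC = 129.4 mcg/mL·h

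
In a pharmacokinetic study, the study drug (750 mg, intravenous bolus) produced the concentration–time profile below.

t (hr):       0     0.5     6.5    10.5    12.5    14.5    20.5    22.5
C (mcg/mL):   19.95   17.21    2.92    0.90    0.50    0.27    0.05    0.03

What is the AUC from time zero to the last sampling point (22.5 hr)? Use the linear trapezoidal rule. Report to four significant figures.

Trapezoidal AUC_0→22.5:
  [0→0.5]: (19.95+17.21)/2 × 0.5 = 9.29
  [0.5→6.5]: (17.21+2.92)/2 × 6 = 60.39
  [6.5→10.5]: (2.92+0.90)/2 × 4 = 7.64
  [10.5→12.5]: (0.90+0.50)/2 × 2 = 1.4
  [12.5→14.5]: (0.50+0.27)/2 × 2 = 0.77
  [14.5→20.5]: (0.27+0.05)/2 × 6 = 0.96
  [20.5→22.5]: (0.05+0.03)/2 × 2 = 0.08
  Sum = 80.53 mcg/mL·hr

AUC = 80.53 mcg/mL·hr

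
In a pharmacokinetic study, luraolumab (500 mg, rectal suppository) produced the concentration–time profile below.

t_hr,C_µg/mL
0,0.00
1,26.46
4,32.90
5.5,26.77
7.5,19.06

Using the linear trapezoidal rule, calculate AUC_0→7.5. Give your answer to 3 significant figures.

Trapezoidal AUC_0→7.5:
  [0→1]: (0.00+26.46)/2 × 1 = 13.23
  [1→4]: (26.46+32.90)/2 × 3 = 89.04
  [4→5.5]: (32.90+26.77)/2 × 1.5 = 44.7525
  [5.5→7.5]: (26.77+19.06)/2 × 2 = 45.83
  Sum = 192.8525 µg/mL·hr

AUC = 193 µg/mL·hr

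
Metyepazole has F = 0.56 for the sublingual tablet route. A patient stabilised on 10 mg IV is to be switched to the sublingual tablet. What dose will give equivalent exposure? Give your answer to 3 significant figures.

D_sublingual = 17.9 mg

For equal systemic exposure: F × D_ev = D_iv
D_ev = D_iv / F = 10 / 0.56 = 17.8571 mg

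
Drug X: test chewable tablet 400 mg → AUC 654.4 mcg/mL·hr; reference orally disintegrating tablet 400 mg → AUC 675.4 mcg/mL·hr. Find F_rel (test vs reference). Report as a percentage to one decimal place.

F_rel = (AUC_test/D_test) / (AUC_ref/D_ref)
      = (654.4/400) / (675.4/400)
      = 1.636 / 1.6885 = 0.9689 = 96.89%

F_rel = 96.9%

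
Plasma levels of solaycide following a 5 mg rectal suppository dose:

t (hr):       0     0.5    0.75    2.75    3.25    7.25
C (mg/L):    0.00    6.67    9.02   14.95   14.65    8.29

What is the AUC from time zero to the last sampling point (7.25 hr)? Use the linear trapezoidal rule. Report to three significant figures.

Trapezoidal AUC_0→7.25:
  [0→0.5]: (0.00+6.67)/2 × 0.5 = 1.6675
  [0.5→0.75]: (6.67+9.02)/2 × 0.25 = 1.96125
  [0.75→2.75]: (9.02+14.95)/2 × 2 = 23.97
  [2.75→3.25]: (14.95+14.65)/2 × 0.5 = 7.4
  [3.25→7.25]: (14.65+8.29)/2 × 4 = 45.88
  Sum = 80.87875 mg/L·hr

AUC = 80.9 mg/L·hr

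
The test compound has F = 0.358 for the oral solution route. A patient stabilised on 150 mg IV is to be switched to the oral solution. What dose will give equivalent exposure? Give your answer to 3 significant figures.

For equal systemic exposure: F × D_ev = D_iv
D_ev = D_iv / F = 150 / 0.358 = 418.994 mg

D_oral = 419 mg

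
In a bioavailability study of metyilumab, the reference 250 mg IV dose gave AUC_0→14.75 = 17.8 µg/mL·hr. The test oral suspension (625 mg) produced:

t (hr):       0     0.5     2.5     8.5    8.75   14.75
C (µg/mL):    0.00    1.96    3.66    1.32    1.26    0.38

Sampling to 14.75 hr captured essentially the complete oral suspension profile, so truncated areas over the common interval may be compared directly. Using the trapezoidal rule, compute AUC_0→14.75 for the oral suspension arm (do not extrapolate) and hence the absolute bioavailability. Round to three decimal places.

Trapezoidal AUC_0→14.75 (oral suspension):
  [0→0.5]: (0.00+1.96)/2 × 0.5 = 0.49
  [0.5→2.5]: (1.96+3.66)/2 × 2 = 5.62
  [2.5→8.5]: (3.66+1.32)/2 × 6 = 14.94
  [8.5→8.75]: (1.32+1.26)/2 × 0.25 = 0.3225
  [8.75→14.75]: (1.26+0.38)/2 × 6 = 4.92
  Sum = 26.2925 µg/mL·hr
F = (AUC_ev/D_ev)/(AUC_iv/D_iv) = (26.2925/625)/(17.8/250) = 0.042068/0.0712 = 0.5908

F = 0.591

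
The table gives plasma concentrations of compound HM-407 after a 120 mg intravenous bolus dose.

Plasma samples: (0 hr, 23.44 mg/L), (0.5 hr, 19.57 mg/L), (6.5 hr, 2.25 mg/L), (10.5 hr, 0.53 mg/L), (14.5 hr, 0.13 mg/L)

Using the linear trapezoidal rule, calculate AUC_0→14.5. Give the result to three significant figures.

AUC = 83.1 mg/L·hr

Trapezoidal AUC_0→14.5:
  [0→0.5]: (23.44+19.57)/2 × 0.5 = 10.7525
  [0.5→6.5]: (19.57+2.25)/2 × 6 = 65.46
  [6.5→10.5]: (2.25+0.53)/2 × 4 = 5.56
  [10.5→14.5]: (0.53+0.13)/2 × 4 = 1.32
  Sum = 83.0925 mg/L·hr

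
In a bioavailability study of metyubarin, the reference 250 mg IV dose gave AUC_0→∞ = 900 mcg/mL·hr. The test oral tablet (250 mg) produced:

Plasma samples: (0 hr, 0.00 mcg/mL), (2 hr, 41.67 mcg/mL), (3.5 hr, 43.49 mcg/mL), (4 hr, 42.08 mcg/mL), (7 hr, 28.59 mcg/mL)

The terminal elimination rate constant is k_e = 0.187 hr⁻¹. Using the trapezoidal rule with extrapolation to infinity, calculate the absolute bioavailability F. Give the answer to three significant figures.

F = 0.429

Trapezoidal AUC_0→7 (oral tablet):
  [0→2]: (0.00+41.67)/2 × 2 = 41.67
  [2→3.5]: (41.67+43.49)/2 × 1.5 = 63.87
  [3.5→4]: (43.49+42.08)/2 × 0.5 = 21.3925
  [4→7]: (42.08+28.59)/2 × 3 = 106.005
  Sum = 232.9375 mcg/mL·hr
Tail: C_last/k_e = 28.59/0.187 = 152.888
AUC_0→∞ (oral tablet) = 232.9375 + 152.888 = 385.8255 mcg/mL·hr
F = (AUC_ev/D_ev)/(AUC_iv/D_iv) = (385.8255/250)/(900/250) = 1.543302/3.6 = 0.4287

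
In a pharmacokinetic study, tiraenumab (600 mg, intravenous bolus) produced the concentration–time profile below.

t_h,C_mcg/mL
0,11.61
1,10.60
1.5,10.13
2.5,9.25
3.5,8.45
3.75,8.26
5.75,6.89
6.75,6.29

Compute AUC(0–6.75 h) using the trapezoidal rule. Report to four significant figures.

Trapezoidal AUC_0→6.75:
  [0→1]: (11.61+10.60)/2 × 1 = 11.105
  [1→1.5]: (10.60+10.13)/2 × 0.5 = 5.1825
  [1.5→2.5]: (10.13+9.25)/2 × 1 = 9.69
  [2.5→3.5]: (9.25+8.45)/2 × 1 = 8.85
  [3.5→3.75]: (8.45+8.26)/2 × 0.25 = 2.08875
  [3.75→5.75]: (8.26+6.89)/2 × 2 = 15.15
  [5.75→6.75]: (6.89+6.29)/2 × 1 = 6.59
  Sum = 58.65625 mcg/mL·h

AUC = 58.66 mcg/mL·h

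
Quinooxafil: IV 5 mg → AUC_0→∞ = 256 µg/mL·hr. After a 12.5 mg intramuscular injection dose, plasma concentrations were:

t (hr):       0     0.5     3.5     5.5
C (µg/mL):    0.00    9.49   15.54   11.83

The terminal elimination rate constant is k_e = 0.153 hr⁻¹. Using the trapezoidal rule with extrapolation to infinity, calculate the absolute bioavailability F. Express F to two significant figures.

F = 0.23

Trapezoidal AUC_0→5.5 (intramuscular injection):
  [0→0.5]: (0.00+9.49)/2 × 0.5 = 2.3725
  [0.5→3.5]: (9.49+15.54)/2 × 3 = 37.545
  [3.5→5.5]: (15.54+11.83)/2 × 2 = 27.37
  Sum = 67.2875 µg/mL·hr
Tail: C_last/k_e = 11.83/0.153 = 77.320
AUC_0→∞ (intramuscular injection) = 67.2875 + 77.320 = 144.6075 µg/mL·hr
F = (AUC_ev/D_ev)/(AUC_iv/D_iv) = (144.6075/12.5)/(256/5) = 11.5686/51.2 = 0.2259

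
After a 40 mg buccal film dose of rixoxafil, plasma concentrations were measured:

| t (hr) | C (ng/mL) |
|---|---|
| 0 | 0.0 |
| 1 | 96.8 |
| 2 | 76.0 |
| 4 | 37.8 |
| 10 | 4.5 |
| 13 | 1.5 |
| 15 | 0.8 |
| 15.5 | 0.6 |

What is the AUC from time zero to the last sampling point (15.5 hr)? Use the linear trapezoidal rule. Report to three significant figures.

AUC = 387 ng/mL·hr

Trapezoidal AUC_0→15.5:
  [0→1]: (0.0+96.8)/2 × 1 = 48.4
  [1→2]: (96.8+76.0)/2 × 1 = 86.4
  [2→4]: (76.0+37.8)/2 × 2 = 113.8
  [4→10]: (37.8+4.5)/2 × 6 = 126.9
  [10→13]: (4.5+1.5)/2 × 3 = 9.0
  [13→15]: (1.5+0.8)/2 × 2 = 2.3
  [15→15.5]: (0.8+0.6)/2 × 0.5 = 0.35
  Sum = 387.15 ng/mL·hr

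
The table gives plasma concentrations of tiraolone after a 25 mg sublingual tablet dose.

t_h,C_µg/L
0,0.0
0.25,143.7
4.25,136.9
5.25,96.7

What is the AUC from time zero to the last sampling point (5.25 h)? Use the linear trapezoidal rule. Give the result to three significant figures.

AUC = 696 µg/L·h

Trapezoidal AUC_0→5.25:
  [0→0.25]: (0.0+143.7)/2 × 0.25 = 17.9625
  [0.25→4.25]: (143.7+136.9)/2 × 4 = 561.2
  [4.25→5.25]: (136.9+96.7)/2 × 1 = 116.8
  Sum = 695.9625 µg/L·h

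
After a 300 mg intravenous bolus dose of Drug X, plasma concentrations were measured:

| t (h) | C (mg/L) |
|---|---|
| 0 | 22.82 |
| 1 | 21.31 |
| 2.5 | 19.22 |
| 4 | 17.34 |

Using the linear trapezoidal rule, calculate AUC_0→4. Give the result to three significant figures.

Trapezoidal AUC_0→4:
  [0→1]: (22.82+21.31)/2 × 1 = 22.065
  [1→2.5]: (21.31+19.22)/2 × 1.5 = 30.3975
  [2.5→4]: (19.22+17.34)/2 × 1.5 = 27.42
  Sum = 79.8825 mg/L·h

AUC = 79.9 mg/L·h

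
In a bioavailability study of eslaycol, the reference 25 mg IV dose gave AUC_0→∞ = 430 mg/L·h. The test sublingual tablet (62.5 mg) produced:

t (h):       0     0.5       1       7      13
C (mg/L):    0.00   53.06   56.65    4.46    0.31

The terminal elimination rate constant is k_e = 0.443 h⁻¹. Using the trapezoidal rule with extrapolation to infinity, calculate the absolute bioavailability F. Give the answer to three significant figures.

F = 0.222

Trapezoidal AUC_0→13 (sublingual tablet):
  [0→0.5]: (0.00+53.06)/2 × 0.5 = 13.265
  [0.5→1]: (53.06+56.65)/2 × 0.5 = 27.4275
  [1→7]: (56.65+4.46)/2 × 6 = 183.33
  [7→13]: (4.46+0.31)/2 × 6 = 14.31
  Sum = 238.3325 mg/L·h
Tail: C_last/k_e = 0.31/0.443 = 0.700
AUC_0→∞ (sublingual tablet) = 238.3325 + 0.700 = 239.0325 mg/L·h
F = (AUC_ev/D_ev)/(AUC_iv/D_iv) = (239.0325/62.5)/(430/25) = 3.82452/17.2 = 0.2224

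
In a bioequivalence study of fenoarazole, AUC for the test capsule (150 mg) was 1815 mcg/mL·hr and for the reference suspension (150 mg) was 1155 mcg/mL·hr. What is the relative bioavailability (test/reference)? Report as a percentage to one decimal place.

F_rel = 157.1%

F_rel = (AUC_test/D_test) / (AUC_ref/D_ref)
      = (1815/150) / (1155/150)
      = 12.1 / 7.7 = 1.5714 = 157.14%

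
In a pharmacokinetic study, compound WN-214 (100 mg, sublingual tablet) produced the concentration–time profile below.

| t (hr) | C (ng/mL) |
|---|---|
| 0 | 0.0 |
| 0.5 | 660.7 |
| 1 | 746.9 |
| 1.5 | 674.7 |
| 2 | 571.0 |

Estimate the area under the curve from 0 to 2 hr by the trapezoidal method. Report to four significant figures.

Trapezoidal AUC_0→2:
  [0→0.5]: (0.0+660.7)/2 × 0.5 = 165.175
  [0.5→1]: (660.7+746.9)/2 × 0.5 = 351.9
  [1→1.5]: (746.9+674.7)/2 × 0.5 = 355.4
  [1.5→2]: (674.7+571.0)/2 × 0.5 = 311.425
  Sum = 1183.9 ng/mL·hr

AUC = 1184 ng/mL·hr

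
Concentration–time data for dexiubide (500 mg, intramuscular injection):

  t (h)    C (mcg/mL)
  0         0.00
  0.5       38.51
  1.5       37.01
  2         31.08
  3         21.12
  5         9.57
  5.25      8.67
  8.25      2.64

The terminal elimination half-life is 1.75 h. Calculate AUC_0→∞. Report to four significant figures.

AUC = 147.1 mcg/mL·h

Trapezoidal AUC_0→8.25:
  [0→0.5]: (0.00+38.51)/2 × 0.5 = 9.6275
  [0.5→1.5]: (38.51+37.01)/2 × 1 = 37.76
  [1.5→2]: (37.01+31.08)/2 × 0.5 = 17.0225
  [2→3]: (31.08+21.12)/2 × 1 = 26.1
  [3→5]: (21.12+9.57)/2 × 2 = 30.69
  [5→5.25]: (9.57+8.67)/2 × 0.25 = 2.28
  [5.25→8.25]: (8.67+2.64)/2 × 3 = 16.965
  Sum = 140.445 mcg/mL·h
k_e = ln2 / t½ = 0.693147 / 1.75 = 0.3961 h^-1
Extrapolated tail: C_last / k_e = 2.64 / 0.3961 = 6.665
AUC_0→∞ = 140.445 + 6.665 = 147.11 mcg/mL·h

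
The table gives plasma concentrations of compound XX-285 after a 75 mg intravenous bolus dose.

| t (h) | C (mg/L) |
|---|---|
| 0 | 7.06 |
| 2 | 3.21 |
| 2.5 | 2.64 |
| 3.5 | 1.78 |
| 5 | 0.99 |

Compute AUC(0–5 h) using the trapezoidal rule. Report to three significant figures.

Trapezoidal AUC_0→5:
  [0→2]: (7.06+3.21)/2 × 2 = 10.27
  [2→2.5]: (3.21+2.64)/2 × 0.5 = 1.4625
  [2.5→3.5]: (2.64+1.78)/2 × 1 = 2.21
  [3.5→5]: (1.78+0.99)/2 × 1.5 = 2.0775
  Sum = 16.02 mg/L·h

AUC = 16.0 mg/L·h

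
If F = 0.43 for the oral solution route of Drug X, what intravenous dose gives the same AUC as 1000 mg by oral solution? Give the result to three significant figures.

Systemic exposure from an extravascular dose = F × D_ev, so the equivalent IV dose is F × D_ev.
D_iv = F × D_ev = 0.43 × 1000 = 430 mg

D_iv = 430 mg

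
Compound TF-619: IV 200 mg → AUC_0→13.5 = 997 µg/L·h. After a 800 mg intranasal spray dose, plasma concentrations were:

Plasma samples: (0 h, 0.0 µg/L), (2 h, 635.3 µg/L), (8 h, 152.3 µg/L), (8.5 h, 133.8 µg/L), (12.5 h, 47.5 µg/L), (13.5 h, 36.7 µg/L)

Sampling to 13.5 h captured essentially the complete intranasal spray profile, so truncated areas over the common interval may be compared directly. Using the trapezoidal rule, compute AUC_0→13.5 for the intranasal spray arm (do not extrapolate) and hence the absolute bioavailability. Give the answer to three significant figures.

F = 0.871

Trapezoidal AUC_0→13.5 (intranasal spray):
  [0→2]: (0.0+635.3)/2 × 2 = 635.3
  [2→8]: (635.3+152.3)/2 × 6 = 2362.8
  [8→8.5]: (152.3+133.8)/2 × 0.5 = 71.525
  [8.5→12.5]: (133.8+47.5)/2 × 4 = 362.6
  [12.5→13.5]: (47.5+36.7)/2 × 1 = 42.1
  Sum = 3474.325 µg/L·h
F = (AUC_ev/D_ev)/(AUC_iv/D_iv) = (3474.325/800)/(997/200) = 4.34291/4.985 = 0.8712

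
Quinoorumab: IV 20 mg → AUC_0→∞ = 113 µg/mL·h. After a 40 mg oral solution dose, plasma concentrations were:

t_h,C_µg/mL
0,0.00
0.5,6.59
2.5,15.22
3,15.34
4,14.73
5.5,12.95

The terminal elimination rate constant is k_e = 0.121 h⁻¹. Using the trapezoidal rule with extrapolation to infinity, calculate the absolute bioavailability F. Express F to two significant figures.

Trapezoidal AUC_0→5.5 (oral solution):
  [0→0.5]: (0.00+6.59)/2 × 0.5 = 1.6475
  [0.5→2.5]: (6.59+15.22)/2 × 2 = 21.81
  [2.5→3]: (15.22+15.34)/2 × 0.5 = 7.64
  [3→4]: (15.34+14.73)/2 × 1 = 15.035
  [4→5.5]: (14.73+12.95)/2 × 1.5 = 20.76
  Sum = 66.8925 µg/mL·h
Tail: C_last/k_e = 12.95/0.121 = 107.025
AUC_0→∞ (oral solution) = 66.8925 + 107.025 = 173.9175 µg/mL·h
F = (AUC_ev/D_ev)/(AUC_iv/D_iv) = (173.9175/40)/(113/20) = 4.3479375/5.65 = 0.7695

F = 0.77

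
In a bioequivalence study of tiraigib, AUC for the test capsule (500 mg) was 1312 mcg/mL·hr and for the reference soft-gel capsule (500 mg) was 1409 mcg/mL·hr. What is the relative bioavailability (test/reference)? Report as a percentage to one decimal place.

F_rel = 93.1%

F_rel = (AUC_test/D_test) / (AUC_ref/D_ref)
      = (1312/500) / (1409/500)
      = 2.624 / 2.818 = 0.9312 = 93.12%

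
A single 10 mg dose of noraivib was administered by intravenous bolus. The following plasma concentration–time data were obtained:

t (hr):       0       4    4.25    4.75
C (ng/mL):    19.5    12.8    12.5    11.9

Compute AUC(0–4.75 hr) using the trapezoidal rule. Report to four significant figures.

AUC = 73.86 ng/mL·hr

Trapezoidal AUC_0→4.75:
  [0→4]: (19.5+12.8)/2 × 4 = 64.6
  [4→4.25]: (12.8+12.5)/2 × 0.25 = 3.1625
  [4.25→4.75]: (12.5+11.9)/2 × 0.5 = 6.1
  Sum = 73.8625 ng/mL·hr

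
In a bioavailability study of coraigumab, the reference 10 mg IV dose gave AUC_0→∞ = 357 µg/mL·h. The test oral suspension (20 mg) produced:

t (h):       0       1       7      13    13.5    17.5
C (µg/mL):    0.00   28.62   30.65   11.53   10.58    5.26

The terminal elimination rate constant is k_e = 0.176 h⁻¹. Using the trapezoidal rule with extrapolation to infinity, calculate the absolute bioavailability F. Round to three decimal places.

F = 0.540

Trapezoidal AUC_0→17.5 (oral suspension):
  [0→1]: (0.00+28.62)/2 × 1 = 14.31
  [1→7]: (28.62+30.65)/2 × 6 = 177.81
  [7→13]: (30.65+11.53)/2 × 6 = 126.54
  [13→13.5]: (11.53+10.58)/2 × 0.5 = 5.5275
  [13.5→17.5]: (10.58+5.26)/2 × 4 = 31.68
  Sum = 355.8675 µg/mL·h
Tail: C_last/k_e = 5.26/0.176 = 29.886
AUC_0→∞ (oral suspension) = 355.8675 + 29.886 = 385.7535 µg/mL·h
F = (AUC_ev/D_ev)/(AUC_iv/D_iv) = (385.7535/20)/(357/10) = 19.287675/35.7 = 0.5403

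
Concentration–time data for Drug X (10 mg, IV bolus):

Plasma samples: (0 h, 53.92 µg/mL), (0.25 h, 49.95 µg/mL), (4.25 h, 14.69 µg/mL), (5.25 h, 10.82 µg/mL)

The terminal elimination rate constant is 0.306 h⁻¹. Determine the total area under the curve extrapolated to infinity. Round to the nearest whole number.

Trapezoidal AUC_0→5.25:
  [0→0.25]: (53.92+49.95)/2 × 0.25 = 12.98375
  [0.25→4.25]: (49.95+14.69)/2 × 4 = 129.28
  [4.25→5.25]: (14.69+10.82)/2 × 1 = 12.755
  Sum = 155.01875 µg/mL·h
Extrapolated tail: C_last / k_e = 10.82 / 0.306 = 35.359
AUC_0→∞ = 155.01875 + 35.359 = 190.37775 µg/mL·h

AUC = 190 µg/mL·h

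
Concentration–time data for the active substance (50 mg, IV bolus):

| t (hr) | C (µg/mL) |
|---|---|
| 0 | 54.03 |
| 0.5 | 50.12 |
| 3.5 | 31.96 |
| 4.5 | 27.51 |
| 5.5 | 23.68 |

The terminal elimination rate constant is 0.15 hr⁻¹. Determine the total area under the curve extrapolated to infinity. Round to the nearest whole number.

Trapezoidal AUC_0→5.5:
  [0→0.5]: (54.03+50.12)/2 × 0.5 = 26.0375
  [0.5→3.5]: (50.12+31.96)/2 × 3 = 123.12
  [3.5→4.5]: (31.96+27.51)/2 × 1 = 29.735
  [4.5→5.5]: (27.51+23.68)/2 × 1 = 25.595
  Sum = 204.4875 µg/mL·hr
Extrapolated tail: C_last / k_e = 23.68 / 0.15 = 157.867
AUC_0→∞ = 204.4875 + 157.867 = 362.3545 µg/mL·hr

AUC = 362 µg/mL·hr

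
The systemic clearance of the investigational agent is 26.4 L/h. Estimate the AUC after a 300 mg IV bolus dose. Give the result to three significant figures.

AUC_0→∞ = Dose_iv / CL
        = 300 / 26.4 = 11.3636 mg/L·h

AUC = 11.4 mg/L·h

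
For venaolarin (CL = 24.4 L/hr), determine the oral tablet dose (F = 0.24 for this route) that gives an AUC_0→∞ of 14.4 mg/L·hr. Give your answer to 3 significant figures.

Dose = 1460 mg

Dose = CL × AUC_0→∞ / F
     = 24.4 × 14.4 / 0.24 = 1464 mg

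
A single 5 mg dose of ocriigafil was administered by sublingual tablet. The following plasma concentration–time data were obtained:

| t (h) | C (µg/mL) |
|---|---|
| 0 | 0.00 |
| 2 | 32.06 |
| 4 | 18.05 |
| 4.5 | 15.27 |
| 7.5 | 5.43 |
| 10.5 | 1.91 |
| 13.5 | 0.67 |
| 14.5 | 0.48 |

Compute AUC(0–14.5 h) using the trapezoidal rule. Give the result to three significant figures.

AUC = 137 µg/mL·h

Trapezoidal AUC_0→14.5:
  [0→2]: (0.00+32.06)/2 × 2 = 32.06
  [2→4]: (32.06+18.05)/2 × 2 = 50.11
  [4→4.5]: (18.05+15.27)/2 × 0.5 = 8.33
  [4.5→7.5]: (15.27+5.43)/2 × 3 = 31.05
  [7.5→10.5]: (5.43+1.91)/2 × 3 = 11.01
  [10.5→13.5]: (1.91+0.67)/2 × 3 = 3.87
  [13.5→14.5]: (0.67+0.48)/2 × 1 = 0.575
  Sum = 137.005 µg/mL·h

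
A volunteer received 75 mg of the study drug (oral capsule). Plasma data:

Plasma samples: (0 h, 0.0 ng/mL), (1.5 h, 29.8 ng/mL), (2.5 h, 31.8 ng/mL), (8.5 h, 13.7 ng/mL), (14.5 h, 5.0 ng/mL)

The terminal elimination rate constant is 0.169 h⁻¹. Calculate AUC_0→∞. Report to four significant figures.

Trapezoidal AUC_0→14.5:
  [0→1.5]: (0.0+29.8)/2 × 1.5 = 22.35
  [1.5→2.5]: (29.8+31.8)/2 × 1 = 30.8
  [2.5→8.5]: (31.8+13.7)/2 × 6 = 136.5
  [8.5→14.5]: (13.7+5.0)/2 × 6 = 56.1
  Sum = 245.75 ng/mL·h
Extrapolated tail: C_last / k_e = 5.0 / 0.169 = 29.586
AUC_0→∞ = 245.75 + 29.586 = 275.336 ng/mL·h

AUC = 275.3 ng/mL·h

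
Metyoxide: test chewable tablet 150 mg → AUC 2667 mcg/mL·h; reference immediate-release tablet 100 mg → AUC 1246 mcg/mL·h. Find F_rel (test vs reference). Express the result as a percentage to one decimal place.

F_rel = (AUC_test/D_test) / (AUC_ref/D_ref)
      = (2667/150) / (1246/100)
      = 17.78 / 12.46 = 1.4270 = 142.70%

F_rel = 142.7%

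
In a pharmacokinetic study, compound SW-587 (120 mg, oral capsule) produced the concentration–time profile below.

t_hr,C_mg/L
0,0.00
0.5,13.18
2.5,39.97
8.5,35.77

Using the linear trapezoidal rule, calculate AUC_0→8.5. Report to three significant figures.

AUC = 284 mg/L·hr

Trapezoidal AUC_0→8.5:
  [0→0.5]: (0.00+13.18)/2 × 0.5 = 3.295
  [0.5→2.5]: (13.18+39.97)/2 × 2 = 53.15
  [2.5→8.5]: (39.97+35.77)/2 × 6 = 227.22
  Sum = 283.665 mg/L·hr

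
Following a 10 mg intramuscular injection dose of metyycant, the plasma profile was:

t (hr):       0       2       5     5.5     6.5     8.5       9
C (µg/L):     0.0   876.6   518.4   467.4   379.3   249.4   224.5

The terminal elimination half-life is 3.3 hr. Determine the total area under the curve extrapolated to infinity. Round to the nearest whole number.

AUC = 5455 µg/L·hr

Trapezoidal AUC_0→9:
  [0→2]: (0.0+876.6)/2 × 2 = 876.6
  [2→5]: (876.6+518.4)/2 × 3 = 2092.5
  [5→5.5]: (518.4+467.4)/2 × 0.5 = 246.45
  [5.5→6.5]: (467.4+379.3)/2 × 1 = 423.35
  [6.5→8.5]: (379.3+249.4)/2 × 2 = 628.7
  [8.5→9]: (249.4+224.5)/2 × 0.5 = 118.475
  Sum = 4386.075 µg/L·hr
k_e = ln2 / t½ = 0.693147 / 3.3 = 0.2100 hr^-1
Extrapolated tail: C_last / k_e = 224.5 / 0.21 = 1069.048
AUC_0→∞ = 4386.075 + 1069.048 = 5455.123 µg/L·hr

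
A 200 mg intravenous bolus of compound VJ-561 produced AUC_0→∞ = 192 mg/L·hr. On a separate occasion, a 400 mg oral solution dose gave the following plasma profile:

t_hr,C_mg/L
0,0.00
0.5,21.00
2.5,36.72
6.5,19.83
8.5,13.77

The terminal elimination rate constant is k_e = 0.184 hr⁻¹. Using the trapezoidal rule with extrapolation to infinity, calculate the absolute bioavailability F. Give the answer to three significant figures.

F = 0.741

Trapezoidal AUC_0→8.5 (oral solution):
  [0→0.5]: (0.00+21.00)/2 × 0.5 = 5.25
  [0.5→2.5]: (21.00+36.72)/2 × 2 = 57.72
  [2.5→6.5]: (36.72+19.83)/2 × 4 = 113.1
  [6.5→8.5]: (19.83+13.77)/2 × 2 = 33.6
  Sum = 209.67 mg/L·hr
Tail: C_last/k_e = 13.77/0.184 = 74.837
AUC_0→∞ (oral solution) = 209.67 + 74.837 = 284.507 mg/L·hr
F = (AUC_ev/D_ev)/(AUC_iv/D_iv) = (284.507/400)/(192/200) = 0.7112675/0.96 = 0.7409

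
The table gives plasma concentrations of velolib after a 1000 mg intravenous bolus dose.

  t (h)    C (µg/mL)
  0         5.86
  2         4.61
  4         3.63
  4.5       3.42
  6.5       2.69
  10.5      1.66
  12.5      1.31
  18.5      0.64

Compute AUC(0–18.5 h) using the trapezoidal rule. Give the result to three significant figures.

AUC = 44.1 µg/mL·h

Trapezoidal AUC_0→18.5:
  [0→2]: (5.86+4.61)/2 × 2 = 10.47
  [2→4]: (4.61+3.63)/2 × 2 = 8.24
  [4→4.5]: (3.63+3.42)/2 × 0.5 = 1.7625
  [4.5→6.5]: (3.42+2.69)/2 × 2 = 6.11
  [6.5→10.5]: (2.69+1.66)/2 × 4 = 8.7
  [10.5→12.5]: (1.66+1.31)/2 × 2 = 2.97
  [12.5→18.5]: (1.31+0.64)/2 × 6 = 5.85
  Sum = 44.1025 µg/mL·h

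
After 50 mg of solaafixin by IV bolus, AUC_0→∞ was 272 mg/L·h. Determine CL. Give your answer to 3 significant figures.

CL = Dose_iv / AUC_0→∞
   = 50 / 272 = 0.183824 L/h

CL = 0.184 L/h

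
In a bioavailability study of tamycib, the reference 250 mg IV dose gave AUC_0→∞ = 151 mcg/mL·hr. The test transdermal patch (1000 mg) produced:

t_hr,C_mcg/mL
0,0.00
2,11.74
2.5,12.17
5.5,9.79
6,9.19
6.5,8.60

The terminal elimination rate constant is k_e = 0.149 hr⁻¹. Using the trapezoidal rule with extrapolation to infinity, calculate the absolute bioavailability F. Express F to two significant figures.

F = 0.19

Trapezoidal AUC_0→6.5 (transdermal patch):
  [0→2]: (0.00+11.74)/2 × 2 = 11.74
  [2→2.5]: (11.74+12.17)/2 × 0.5 = 5.9775
  [2.5→5.5]: (12.17+9.79)/2 × 3 = 32.94
  [5.5→6]: (9.79+9.19)/2 × 0.5 = 4.745
  [6→6.5]: (9.19+8.60)/2 × 0.5 = 4.4475
  Sum = 59.85 mcg/mL·hr
Tail: C_last/k_e = 8.60/0.149 = 57.718
AUC_0→∞ (transdermal patch) = 59.85 + 57.718 = 117.568 mcg/mL·hr
F = (AUC_ev/D_ev)/(AUC_iv/D_iv) = (117.568/1000)/(151/250) = 0.117568/0.604 = 0.1946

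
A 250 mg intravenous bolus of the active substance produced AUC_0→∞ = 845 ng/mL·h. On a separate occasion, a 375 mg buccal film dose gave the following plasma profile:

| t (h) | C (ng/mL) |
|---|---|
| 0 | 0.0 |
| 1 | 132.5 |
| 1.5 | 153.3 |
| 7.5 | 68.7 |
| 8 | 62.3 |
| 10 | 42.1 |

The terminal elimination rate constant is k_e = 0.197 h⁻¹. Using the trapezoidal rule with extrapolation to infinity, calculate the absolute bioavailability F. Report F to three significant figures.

Trapezoidal AUC_0→10 (buccal film):
  [0→1]: (0.0+132.5)/2 × 1 = 66.25
  [1→1.5]: (132.5+153.3)/2 × 0.5 = 71.45
  [1.5→7.5]: (153.3+68.7)/2 × 6 = 666.0
  [7.5→8]: (68.7+62.3)/2 × 0.5 = 32.75
  [8→10]: (62.3+42.1)/2 × 2 = 104.4
  Sum = 940.85 ng/mL·h
Tail: C_last/k_e = 42.1/0.197 = 213.706
AUC_0→∞ (buccal film) = 940.85 + 213.706 = 1154.556 ng/mL·h
F = (AUC_ev/D_ev)/(AUC_iv/D_iv) = (1154.556/375)/(845/250) = 3.078816/3.38 = 0.9109

F = 0.911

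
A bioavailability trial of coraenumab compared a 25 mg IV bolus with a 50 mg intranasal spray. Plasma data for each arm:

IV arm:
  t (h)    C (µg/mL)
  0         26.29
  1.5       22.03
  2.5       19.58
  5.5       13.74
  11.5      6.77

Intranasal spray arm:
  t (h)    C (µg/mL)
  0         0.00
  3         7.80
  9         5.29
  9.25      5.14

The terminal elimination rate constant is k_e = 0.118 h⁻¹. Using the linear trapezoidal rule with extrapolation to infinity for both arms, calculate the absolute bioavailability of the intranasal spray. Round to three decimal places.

Trapezoidal AUC_0→11.5 (IV):
  [0→1.5]: (26.29+22.03)/2 × 1.5 = 36.24
  [1.5→2.5]: (22.03+19.58)/2 × 1 = 20.805
  [2.5→5.5]: (19.58+13.74)/2 × 3 = 49.98
  [5.5→11.5]: (13.74+6.77)/2 × 6 = 61.53
  Sum = 168.555 µg/mL·h
IV tail: 6.77/0.118 = 57.373; AUC_iv,0→∞ = 168.555 + 57.373 = 225.928 µg/mL·h
Trapezoidal AUC_0→9.25 (intranasal spray):
  [0→3]: (0.00+7.80)/2 × 3 = 11.7
  [3→9]: (7.80+5.29)/2 × 6 = 39.27
  [9→9.25]: (5.29+5.14)/2 × 0.25 = 1.30375
  Sum = 52.27375 µg/mL·h
intranasal spray tail: 5.14/0.118 = 43.559; AUC_ev,0→∞ = 52.27375 + 43.559 = 95.83275 µg/mL·h
F = (AUC_ev/D_ev)/(AUC_iv/D_iv) = (95.83275/50)/(225.928/25) = 1.916655/9.03712 = 0.2121

F = 0.212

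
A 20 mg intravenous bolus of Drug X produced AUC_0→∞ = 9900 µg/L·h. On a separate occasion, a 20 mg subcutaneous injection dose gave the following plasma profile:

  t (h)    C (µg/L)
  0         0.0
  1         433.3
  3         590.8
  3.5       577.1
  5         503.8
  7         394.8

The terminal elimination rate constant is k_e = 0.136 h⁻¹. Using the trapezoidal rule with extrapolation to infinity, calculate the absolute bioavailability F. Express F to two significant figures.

F = 0.62

Trapezoidal AUC_0→7 (subcutaneous injection):
  [0→1]: (0.0+433.3)/2 × 1 = 216.65
  [1→3]: (433.3+590.8)/2 × 2 = 1024.1
  [3→3.5]: (590.8+577.1)/2 × 0.5 = 291.975
  [3.5→5]: (577.1+503.8)/2 × 1.5 = 810.675
  [5→7]: (503.8+394.8)/2 × 2 = 898.6
  Sum = 3242.0 µg/L·h
Tail: C_last/k_e = 394.8/0.136 = 2902.941
AUC_0→∞ (subcutaneous injection) = 3242.0 + 2902.941 = 6144.941 µg/L·h
F = (AUC_ev/D_ev)/(AUC_iv/D_iv) = (6144.941/20)/(9900/20) = 307.24705/495 = 0.6207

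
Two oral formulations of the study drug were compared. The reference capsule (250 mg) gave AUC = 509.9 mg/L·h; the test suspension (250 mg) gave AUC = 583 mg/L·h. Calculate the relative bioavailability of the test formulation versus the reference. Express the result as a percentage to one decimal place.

F_rel = 114.3%

F_rel = (AUC_test/D_test) / (AUC_ref/D_ref)
      = (583/250) / (509.9/250)
      = 2.332 / 2.0396 = 1.1434 = 114.34%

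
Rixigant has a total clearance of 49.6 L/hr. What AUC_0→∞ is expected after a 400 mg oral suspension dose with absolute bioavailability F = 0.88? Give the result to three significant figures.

AUC = 7.10 mg/L·hr

AUC_0→∞ = F × Dose / CL
        = 0.88 × 400 / 49.6 = 7.09677 mg/L·hr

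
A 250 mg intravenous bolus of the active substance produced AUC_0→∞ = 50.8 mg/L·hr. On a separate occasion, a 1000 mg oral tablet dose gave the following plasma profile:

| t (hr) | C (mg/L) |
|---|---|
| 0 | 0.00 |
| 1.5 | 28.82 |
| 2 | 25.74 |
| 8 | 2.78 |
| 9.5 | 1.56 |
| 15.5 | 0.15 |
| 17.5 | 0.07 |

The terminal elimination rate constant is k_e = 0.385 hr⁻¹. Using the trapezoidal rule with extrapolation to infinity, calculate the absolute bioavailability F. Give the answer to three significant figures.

Trapezoidal AUC_0→17.5 (oral tablet):
  [0→1.5]: (0.00+28.82)/2 × 1.5 = 21.615
  [1.5→2]: (28.82+25.74)/2 × 0.5 = 13.64
  [2→8]: (25.74+2.78)/2 × 6 = 85.56
  [8→9.5]: (2.78+1.56)/2 × 1.5 = 3.255
  [9.5→15.5]: (1.56+0.15)/2 × 6 = 5.13
  [15.5→17.5]: (0.15+0.07)/2 × 2 = 0.22
  Sum = 129.42 mg/L·hr
Tail: C_last/k_e = 0.07/0.385 = 0.182
AUC_0→∞ (oral tablet) = 129.42 + 0.182 = 129.602 mg/L·hr
F = (AUC_ev/D_ev)/(AUC_iv/D_iv) = (129.602/1000)/(50.8/250) = 0.129602/0.2032 = 0.6378

F = 0.638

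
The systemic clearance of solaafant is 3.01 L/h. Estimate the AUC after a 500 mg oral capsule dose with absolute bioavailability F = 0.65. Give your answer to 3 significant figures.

AUC = 108 mg/L·h

AUC_0→∞ = F × Dose / CL
        = 0.65 × 500 / 3.01 = 107.973 mg/L·h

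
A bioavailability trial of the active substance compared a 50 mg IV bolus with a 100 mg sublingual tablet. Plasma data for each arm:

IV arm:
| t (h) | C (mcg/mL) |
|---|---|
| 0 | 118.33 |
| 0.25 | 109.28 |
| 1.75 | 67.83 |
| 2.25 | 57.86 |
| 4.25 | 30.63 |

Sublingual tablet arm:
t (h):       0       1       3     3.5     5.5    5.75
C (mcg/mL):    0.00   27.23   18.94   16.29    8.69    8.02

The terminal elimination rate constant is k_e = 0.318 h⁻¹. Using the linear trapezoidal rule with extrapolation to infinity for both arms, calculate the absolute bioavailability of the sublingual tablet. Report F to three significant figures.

Trapezoidal AUC_0→4.25 (IV):
  [0→0.25]: (118.33+109.28)/2 × 0.25 = 28.45125
  [0.25→1.75]: (109.28+67.83)/2 × 1.5 = 132.8325
  [1.75→2.25]: (67.83+57.86)/2 × 0.5 = 31.4225
  [2.25→4.25]: (57.86+30.63)/2 × 2 = 88.49
  Sum = 281.19625 mcg/mL·h
IV tail: 30.63/0.318 = 96.321; AUC_iv,0→∞ = 281.19625 + 96.321 = 377.51725 mcg/mL·h
Trapezoidal AUC_0→5.75 (sublingual tablet):
  [0→1]: (0.00+27.23)/2 × 1 = 13.615
  [1→3]: (27.23+18.94)/2 × 2 = 46.17
  [3→3.5]: (18.94+16.29)/2 × 0.5 = 8.8075
  [3.5→5.5]: (16.29+8.69)/2 × 2 = 24.98
  [5.5→5.75]: (8.69+8.02)/2 × 0.25 = 2.08875
  Sum = 95.66125 mcg/mL·h
sublingual tablet tail: 8.02/0.318 = 25.220; AUC_ev,0→∞ = 95.66125 + 25.220 = 120.88125 mcg/mL·h
F = (AUC_ev/D_ev)/(AUC_iv/D_iv) = (120.88125/100)/(377.51725/50) = 1.2088125/7.550345 = 0.1601

F = 0.160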